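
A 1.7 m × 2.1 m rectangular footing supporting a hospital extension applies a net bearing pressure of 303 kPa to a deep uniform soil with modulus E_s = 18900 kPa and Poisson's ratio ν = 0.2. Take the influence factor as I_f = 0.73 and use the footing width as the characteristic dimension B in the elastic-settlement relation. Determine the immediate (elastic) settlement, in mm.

S_e ≈ 19.1 mm

Immediate (elastic) settlement: S_e = q·B·(1−ν²)/E_s · I_f.
S_e = 303 × 1.7 × (1 − 0.2²) / 18900 × 0.73
    = 303 × 1.7 × 0.96 / 18900 × 0.73
    = 0.0191 m = 19.1 mm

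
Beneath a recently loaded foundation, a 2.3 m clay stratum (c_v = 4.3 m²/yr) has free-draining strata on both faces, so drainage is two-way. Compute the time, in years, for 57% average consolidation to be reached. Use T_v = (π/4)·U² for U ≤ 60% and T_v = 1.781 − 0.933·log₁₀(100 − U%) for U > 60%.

t ≈ 0.0785 years

Drainage path length: H_d = H/2 = 1.15 m (double drainage).
U ≤ 60%: T_v = (π/4)·U² = (π/4)×0.57² = 0.25518.
t = T_v·H_d²/c_v = 0.25518×1.15²/4.3 = 0.07848 years.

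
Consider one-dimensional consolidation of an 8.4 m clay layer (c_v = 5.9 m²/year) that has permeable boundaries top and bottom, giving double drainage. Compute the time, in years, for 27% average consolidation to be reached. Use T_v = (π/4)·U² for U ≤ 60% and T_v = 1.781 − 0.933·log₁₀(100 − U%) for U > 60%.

t ≈ 0.171 years

Drainage path length: H_d = H/2 = 4.2 m (double drainage).
U ≤ 60%: T_v = (π/4)·U² = (π/4)×0.27² = 0.057256.
t = T_v·H_d²/c_v = 0.057256×4.2²/5.9 = 0.1712 years.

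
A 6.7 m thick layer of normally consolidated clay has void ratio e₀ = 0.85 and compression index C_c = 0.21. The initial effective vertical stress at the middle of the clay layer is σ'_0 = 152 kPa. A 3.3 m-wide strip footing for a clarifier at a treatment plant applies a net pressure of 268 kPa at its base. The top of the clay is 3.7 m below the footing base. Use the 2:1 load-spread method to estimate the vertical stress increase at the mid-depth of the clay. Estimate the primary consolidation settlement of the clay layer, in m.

S_c ≈ 0.147 m

Mid-depth of clay below the footing base: z = 3.7 + 6.7/2 = 7.05 m.
Stress increase at mid-clay by the 2:1 spreading method:
Δσ = qB/(B+z) = 268×3.3/(3.3+7.05) = 85.449 kPa
Final effective stress: σ'_f = σ'_0 + Δσ = 152 + 85.449 = 237.45 kPa.
Normally consolidated clay, so the full stress increment lies on the virgin compression line:
S_c = C_c·H/(1+e₀)·log₁₀(σ'_f/σ'_0) = 0.21×6.7/(1+0.85)×log₁₀(237.45/152)
    = 0.76054 × 0.19373 = 0.1473 m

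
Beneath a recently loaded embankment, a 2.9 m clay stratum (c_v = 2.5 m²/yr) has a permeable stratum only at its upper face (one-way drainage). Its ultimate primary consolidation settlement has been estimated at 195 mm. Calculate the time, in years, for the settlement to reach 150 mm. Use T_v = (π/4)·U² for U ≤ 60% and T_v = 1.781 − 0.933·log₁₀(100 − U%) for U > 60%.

t ≈ 1.71 years

Drainage path length: H_d = H = 2.9 m (single drainage).
U = S(t)/S_ult = 150/195 = 0.7692.
U > 60%: T_v = 1.781 − 0.933·log₁₀(100 − 76.923) = 0.50916.
t = T_v·H_d²/c_v = 0.50916×2.9²/2.5 = 1.713 years.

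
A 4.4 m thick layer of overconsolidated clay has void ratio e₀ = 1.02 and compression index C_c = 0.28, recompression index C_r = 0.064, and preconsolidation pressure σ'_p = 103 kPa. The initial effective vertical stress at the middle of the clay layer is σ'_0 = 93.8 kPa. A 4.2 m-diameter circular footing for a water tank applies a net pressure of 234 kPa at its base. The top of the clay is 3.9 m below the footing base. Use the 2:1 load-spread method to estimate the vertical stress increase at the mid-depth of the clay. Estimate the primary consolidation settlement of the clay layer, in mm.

S_c ≈ 72.8 mm

Mid-depth of clay below the footing base: z = 3.9 + 4.4/2 = 6.1 m.
Stress increase at mid-clay by the 2:1 spreading method:
Δσ ≈ qD²/(D+z)² = 234×4.2²/(4.2+6.1)² = 38.908 kPa
Final effective stress: σ'_f = 93.8 + 38.908 = 132.71 kPa.
σ'_f = 132.71 > σ'_p = 103 kPa, so the stress path crosses the preconsolidation pressure — recompression up to σ'_p, then virgin compression beyond:
S_c = H/(1+e₀)·[C_r·log₁₀(σ'_p/σ'_0) + C_c·log₁₀(σ'_f/σ'_p)]
    = 4.4/2.02 × [0.064×log₁₀(103/93.8) + 0.28×log₁₀(132.71/103)]
    = 2.1782 × [0.0026006 + 0.030819] = 0.07279 m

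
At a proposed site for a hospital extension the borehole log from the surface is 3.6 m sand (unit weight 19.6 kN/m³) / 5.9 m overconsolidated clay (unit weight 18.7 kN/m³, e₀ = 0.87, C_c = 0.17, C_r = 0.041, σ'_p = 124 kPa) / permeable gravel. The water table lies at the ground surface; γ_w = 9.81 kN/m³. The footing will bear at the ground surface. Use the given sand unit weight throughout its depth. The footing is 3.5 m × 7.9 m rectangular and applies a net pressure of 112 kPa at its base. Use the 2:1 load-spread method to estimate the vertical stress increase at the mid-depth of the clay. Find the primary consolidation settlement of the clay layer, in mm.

Mid-depth of clay below the ground surface: z = 3.6 + 5.9/2 = 6.55 m.
Total vertical stress at mid-clay: σ_v = 19.6×3.6 + 18.7×2.95 = 125.72 kPa.
Pore pressure: u = 9.81×(6.55 − 0) = 64.255 kPa.
Initial effective stress: σ'_0 = σ_v − u = 125.72 − 64.255 = 61.465 kPa.
Stress increase at mid-clay by the 2:1 spreading method:
Δσ = qBL/((B+z)(L+z)) = 112×3.5×7.9/((3.5+6.55)(7.9+6.55)) = 21.325 kPa
Final effective stress: σ'_f = 61.465 + 21.325 = 82.79 kPa.
σ'_f = 82.79 ≤ σ'_p = 124 kPa, so the clay remains overconsolidated and only the recompression index applies:
S_c = C_r·H/(1+e₀)·log₁₀(σ'_f/σ'_0) = 0.041×5.9/1.87×log₁₀(82.79/61.465)
    = 0.12936 × 0.12935 = 0.01673 m

S_c ≈ 16.7 mm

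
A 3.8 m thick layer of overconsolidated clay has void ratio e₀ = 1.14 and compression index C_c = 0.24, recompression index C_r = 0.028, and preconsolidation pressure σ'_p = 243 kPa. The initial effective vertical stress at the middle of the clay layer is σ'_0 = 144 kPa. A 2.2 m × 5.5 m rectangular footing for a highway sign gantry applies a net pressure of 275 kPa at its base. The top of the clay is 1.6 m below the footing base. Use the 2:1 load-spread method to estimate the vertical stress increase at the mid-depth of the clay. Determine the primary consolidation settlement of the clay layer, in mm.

S_c ≈ 8.03 mm

Mid-depth of clay below the footing base: z = 1.6 + 3.8/2 = 3.5 m.
Stress increase at mid-clay by the 2:1 spreading method:
Δσ = qBL/((B+z)(L+z)) = 275×2.2×5.5/((2.2+3.5)(5.5+3.5)) = 64.864 kPa
Final effective stress: σ'_f = 144 + 64.864 = 208.86 kPa.
σ'_f = 208.86 ≤ σ'_p = 243 kPa, so the clay remains overconsolidated and only the recompression index applies:
S_c = C_r·H/(1+e₀)·log₁₀(σ'_f/σ'_0) = 0.028×3.8/2.14×log₁₀(208.86/144)
    = 0.04972 × 0.16149 = 0.008029 m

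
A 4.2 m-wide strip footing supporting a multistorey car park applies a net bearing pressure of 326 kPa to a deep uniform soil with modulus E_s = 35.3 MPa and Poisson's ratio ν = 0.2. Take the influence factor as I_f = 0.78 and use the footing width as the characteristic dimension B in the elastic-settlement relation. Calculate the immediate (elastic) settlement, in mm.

S_e ≈ 29 mm

Immediate (elastic) settlement: S_e = q·B·(1−ν²)/E_s · I_f.
E_s = 35.3 MPa = 35300 kPa.
S_e = 326 × 4.2 × (1 − 0.2²) / 35300 × 0.78
    = 326 × 4.2 × 0.96 / 35300 × 0.78
    = 0.02904 m = 29.04 mm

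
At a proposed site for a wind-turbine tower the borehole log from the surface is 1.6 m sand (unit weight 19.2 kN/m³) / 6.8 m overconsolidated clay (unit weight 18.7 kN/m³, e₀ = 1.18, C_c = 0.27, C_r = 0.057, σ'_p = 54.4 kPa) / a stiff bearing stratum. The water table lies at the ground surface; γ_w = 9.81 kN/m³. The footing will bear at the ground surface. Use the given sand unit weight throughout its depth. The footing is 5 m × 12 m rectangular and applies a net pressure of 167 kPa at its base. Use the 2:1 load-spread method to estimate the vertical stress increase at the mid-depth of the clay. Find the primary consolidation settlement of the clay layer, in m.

Mid-depth of clay below the ground surface: z = 1.6 + 6.8/2 = 5 m.
Total vertical stress at mid-clay: σ_v = 19.2×1.6 + 18.7×3.4 = 94.3 kPa.
Pore pressure: u = 9.81×(5 − 0) = 49.05 kPa.
Initial effective stress: σ'_0 = σ_v − u = 94.3 − 49.05 = 45.25 kPa.
Stress increase at mid-clay by the 2:1 spreading method:
Δσ = qBL/((B+z)(L+z)) = 167×5×12/((5+5)(12+5)) = 58.941 kPa
Final effective stress: σ'_f = 45.25 + 58.941 = 104.19 kPa.
σ'_f = 104.19 > σ'_p = 54.4 kPa, so the stress path crosses the preconsolidation pressure — recompression up to σ'_p, then virgin compression beyond:
S_c = H/(1+e₀)·[C_r·log₁₀(σ'_p/σ'_0) + C_c·log₁₀(σ'_f/σ'_p)]
    = 6.8/2.18 × [0.057×log₁₀(54.4/45.25) + 0.27×log₁₀(104.19/54.4)]
    = 3.1193 × [0.0045589 + 0.076201] = 0.2519 m

S_c ≈ 0.252 m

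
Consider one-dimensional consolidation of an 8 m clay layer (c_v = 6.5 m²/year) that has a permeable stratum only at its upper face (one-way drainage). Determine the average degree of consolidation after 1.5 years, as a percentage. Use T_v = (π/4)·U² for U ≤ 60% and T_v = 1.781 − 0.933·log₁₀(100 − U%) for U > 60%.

Drainage path length: H_d = H = 8 m (single drainage).
T_v = c_v·t/H_d² = 6.5×1.5/8² = 0.15234.
T_v = 0.15234 corresponds to the U ≤ 60% branch:
U = √(4T_v/π) = 0.4404

U ≈ 44 %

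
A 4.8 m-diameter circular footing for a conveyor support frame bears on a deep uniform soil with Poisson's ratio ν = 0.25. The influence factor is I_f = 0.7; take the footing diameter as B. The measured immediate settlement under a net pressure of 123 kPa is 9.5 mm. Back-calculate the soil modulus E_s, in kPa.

S_e = q·B·(1−ν²)/E_s · I_f  ⇒  E_s = q·B·(1−ν²)·I_f / S_e.
E_s = 123 × 4.8 × 0.9375 × 0.7 / 0.0095 = 40780 kPa

E_s ≈ 40800 kPa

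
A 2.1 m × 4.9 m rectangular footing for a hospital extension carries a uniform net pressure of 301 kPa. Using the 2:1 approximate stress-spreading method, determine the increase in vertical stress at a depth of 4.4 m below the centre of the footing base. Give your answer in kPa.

By the 2:1 method the load spreads at 1 horizontal : 2 vertical, so at depth z the loaded area has grown by z in each plan dimension:
Δσ = qBL/((B+z)(L+z)) = 301×2.1×4.9/((2.1+4.4)(4.9+4.4)) = 51.237 kPa

Δσ_z ≈ 51.2 kPa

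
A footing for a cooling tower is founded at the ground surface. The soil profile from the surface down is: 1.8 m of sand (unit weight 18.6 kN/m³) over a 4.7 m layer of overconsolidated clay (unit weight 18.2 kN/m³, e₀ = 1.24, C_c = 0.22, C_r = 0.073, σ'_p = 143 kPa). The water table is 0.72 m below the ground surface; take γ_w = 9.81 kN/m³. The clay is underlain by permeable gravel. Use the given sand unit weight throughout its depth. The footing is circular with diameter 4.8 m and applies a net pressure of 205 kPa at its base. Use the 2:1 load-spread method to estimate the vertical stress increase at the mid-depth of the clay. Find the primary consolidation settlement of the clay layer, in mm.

S_c ≈ 57.8 mm

Mid-depth of clay below the ground surface: z = 1.8 + 4.7/2 = 4.15 m.
Total vertical stress at mid-clay: σ_v = 18.6×1.8 + 18.2×2.35 = 76.25 kPa.
Pore pressure: u = 9.81×(4.15 − 0.72) = 33.648 kPa.
Initial effective stress: σ'_0 = σ_v − u = 76.25 − 33.648 = 42.602 kPa.
Stress increase at mid-clay by the 2:1 spreading method:
Δσ ≈ qD²/(D+z)² = 205×4.8²/(4.8+4.15)² = 58.964 kPa
Final effective stress: σ'_f = 42.602 + 58.964 = 101.57 kPa.
σ'_f = 101.57 ≤ σ'_p = 143 kPa, so the clay remains overconsolidated and only the recompression index applies:
S_c = C_r·H/(1+e₀)·log₁₀(σ'_f/σ'_0) = 0.073×4.7/2.24×log₁₀(101.57/42.602)
    = 0.15317 × 0.37734 = 0.0578 m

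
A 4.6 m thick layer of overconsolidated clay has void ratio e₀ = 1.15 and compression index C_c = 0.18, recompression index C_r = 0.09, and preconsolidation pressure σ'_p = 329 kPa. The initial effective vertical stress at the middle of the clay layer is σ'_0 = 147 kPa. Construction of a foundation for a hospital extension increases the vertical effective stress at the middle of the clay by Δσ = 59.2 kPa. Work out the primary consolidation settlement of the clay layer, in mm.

S_c ≈ 28.3 mm

Final effective stress: σ'_f = 147 + 59.2 = 206.2 kPa.
σ'_f = 206.2 ≤ σ'_p = 329 kPa, so the clay remains overconsolidated and only the recompression index applies:
S_c = C_r·H/(1+e₀)·log₁₀(σ'_f/σ'_0) = 0.09×4.6/2.15×log₁₀(206.2/147)
    = 0.19255 × 0.14697 = 0.0283 m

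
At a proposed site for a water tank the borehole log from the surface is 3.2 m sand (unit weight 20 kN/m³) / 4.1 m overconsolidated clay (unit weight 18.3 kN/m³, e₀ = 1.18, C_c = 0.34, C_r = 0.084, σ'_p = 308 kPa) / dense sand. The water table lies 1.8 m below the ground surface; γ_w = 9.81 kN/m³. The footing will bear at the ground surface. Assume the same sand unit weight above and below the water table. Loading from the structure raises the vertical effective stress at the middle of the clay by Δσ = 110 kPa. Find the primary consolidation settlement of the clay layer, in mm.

S_c ≈ 66.2 mm

Mid-depth of clay below the ground surface: z = 3.2 + 4.1/2 = 5.25 m.
Total vertical stress at mid-clay: σ_v = 20×3.2 + 18.3×2.05 = 101.52 kPa.
Pore pressure: u = 9.81×(5.25 − 1.8) = 33.845 kPa.
Initial effective stress: σ'_0 = σ_v − u = 101.52 − 33.845 = 67.675 kPa.
Final effective stress: σ'_f = 67.675 + 110 = 177.68 kPa.
σ'_f = 177.68 ≤ σ'_p = 308 kPa, so the clay remains overconsolidated and only the recompression index applies:
S_c = C_r·H/(1+e₀)·log₁₀(σ'_f/σ'_0) = 0.084×4.1/2.18×log₁₀(177.68/67.675)
    = 0.15798 × 0.41921 = 0.06623 m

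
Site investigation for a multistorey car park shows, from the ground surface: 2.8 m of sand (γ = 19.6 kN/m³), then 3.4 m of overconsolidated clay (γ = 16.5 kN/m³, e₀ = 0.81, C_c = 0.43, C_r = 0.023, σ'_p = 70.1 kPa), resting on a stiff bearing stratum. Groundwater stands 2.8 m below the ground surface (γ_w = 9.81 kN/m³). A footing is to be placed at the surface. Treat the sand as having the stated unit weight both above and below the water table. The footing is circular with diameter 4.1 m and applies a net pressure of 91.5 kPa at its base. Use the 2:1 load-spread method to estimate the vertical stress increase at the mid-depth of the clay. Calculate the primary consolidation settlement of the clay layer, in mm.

Mid-depth of clay below the ground surface: z = 2.8 + 3.4/2 = 4.5 m.
Total vertical stress at mid-clay: σ_v = 19.6×2.8 + 16.5×1.7 = 82.93 kPa.
Pore pressure: u = 9.81×(4.5 − 2.8) = 16.677 kPa.
Initial effective stress: σ'_0 = σ_v − u = 82.93 − 16.677 = 66.253 kPa.
Stress increase at mid-clay by the 2:1 spreading method:
Δσ ≈ qD²/(D+z)² = 91.5×4.1²/(4.1+4.5)² = 20.797 kPa
Final effective stress: σ'_f = 66.253 + 20.797 = 87.05 kPa.
σ'_f = 87.05 > σ'_p = 70.1 kPa, so the stress path crosses the preconsolidation pressure — recompression up to σ'_p, then virgin compression beyond:
S_c = H/(1+e₀)·[C_r·log₁₀(σ'_p/σ'_0) + C_c·log₁₀(σ'_f/σ'_p)]
    = 3.4/1.81 × [0.023×log₁₀(70.1/66.253) + 0.43×log₁₀(87.05/70.1)]
    = 1.8785 × [0.00056379 + 0.040442] = 0.07703 m

S_c ≈ 77 mm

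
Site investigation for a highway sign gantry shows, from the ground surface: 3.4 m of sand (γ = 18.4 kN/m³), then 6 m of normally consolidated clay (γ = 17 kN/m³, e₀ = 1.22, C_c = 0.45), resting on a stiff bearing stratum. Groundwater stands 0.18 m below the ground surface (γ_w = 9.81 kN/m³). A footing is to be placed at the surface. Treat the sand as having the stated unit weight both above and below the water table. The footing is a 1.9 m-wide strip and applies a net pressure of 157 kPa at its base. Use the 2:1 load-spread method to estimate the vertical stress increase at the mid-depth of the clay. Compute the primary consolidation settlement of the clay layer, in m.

Mid-depth of clay below the ground surface: z = 3.4 + 6/2 = 6.4 m.
Total vertical stress at mid-clay: σ_v = 18.4×3.4 + 17×3 = 113.56 kPa.
Pore pressure: u = 9.81×(6.4 − 0.18) = 61.018 kPa.
Initial effective stress: σ'_0 = σ_v − u = 113.56 − 61.018 = 52.542 kPa.
Stress increase at mid-clay by the 2:1 spreading method:
Δσ = qB/(B+z) = 157×1.9/(1.9+6.4) = 35.94 kPa
Final effective stress: σ'_f = σ'_0 + Δσ = 52.542 + 35.94 = 88.482 kPa.
Normally consolidated clay, so the full stress increment lies on the virgin compression line:
S_c = C_c·H/(1+e₀)·log₁₀(σ'_f/σ'_0) = 0.45×6/(1+1.22)×log₁₀(88.482/52.542)
    = 1.2162 × 0.22635 = 0.2753 m

S_c ≈ 0.275 m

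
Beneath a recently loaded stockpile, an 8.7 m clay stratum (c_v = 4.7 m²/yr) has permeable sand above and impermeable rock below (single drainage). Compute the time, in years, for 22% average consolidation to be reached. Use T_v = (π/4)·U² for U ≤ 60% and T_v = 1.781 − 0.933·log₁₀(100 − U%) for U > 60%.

t ≈ 0.612 years

Drainage path length: H_d = H = 8.7 m (single drainage).
U ≤ 60%: T_v = (π/4)·U² = (π/4)×0.22² = 0.038013.
t = T_v·H_d²/c_v = 0.038013×8.7²/4.7 = 0.6122 years.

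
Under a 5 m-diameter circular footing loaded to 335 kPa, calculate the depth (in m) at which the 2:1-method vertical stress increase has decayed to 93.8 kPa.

z ≈ 4.45 m

2:1 spreading — at depth z the loaded area has grown by z in each plan dimension:
qD²/(D+z)² = Δσ_z ⇒ z = D(√(q/Δσ_z) − 1) = 5×(√(335/93.8) − 1) = 4.449 m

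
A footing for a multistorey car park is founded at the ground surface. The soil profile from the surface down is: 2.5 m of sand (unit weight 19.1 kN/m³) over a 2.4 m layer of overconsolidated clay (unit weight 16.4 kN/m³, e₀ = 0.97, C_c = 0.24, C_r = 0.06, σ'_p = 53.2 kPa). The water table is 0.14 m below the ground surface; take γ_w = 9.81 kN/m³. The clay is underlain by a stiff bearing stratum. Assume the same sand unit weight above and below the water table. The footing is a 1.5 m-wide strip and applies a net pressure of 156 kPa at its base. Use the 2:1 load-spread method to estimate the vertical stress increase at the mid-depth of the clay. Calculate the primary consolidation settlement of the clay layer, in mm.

Mid-depth of clay below the ground surface: z = 2.5 + 2.4/2 = 3.7 m.
Total vertical stress at mid-clay: σ_v = 19.1×2.5 + 16.4×1.2 = 67.43 kPa.
Pore pressure: u = 9.81×(3.7 − 0.14) = 34.924 kPa.
Initial effective stress: σ'_0 = σ_v − u = 67.43 − 34.924 = 32.506 kPa.
Stress increase at mid-clay by the 2:1 spreading method:
Δσ = qB/(B+z) = 156×1.5/(1.5+3.7) = 45 kPa
Final effective stress: σ'_f = 32.506 + 45 = 77.506 kPa.
σ'_f = 77.506 > σ'_p = 53.2 kPa, so the stress path crosses the preconsolidation pressure — recompression up to σ'_p, then virgin compression beyond:
S_c = H/(1+e₀)·[C_r·log₁₀(σ'_p/σ'_0) + C_c·log₁₀(σ'_f/σ'_p)]
    = 2.4/1.97 × [0.06×log₁₀(53.2/32.506) + 0.24×log₁₀(77.506/53.2)]
    = 1.2183 × [0.012837 + 0.039222] = 0.06342 m

S_c ≈ 63.4 mm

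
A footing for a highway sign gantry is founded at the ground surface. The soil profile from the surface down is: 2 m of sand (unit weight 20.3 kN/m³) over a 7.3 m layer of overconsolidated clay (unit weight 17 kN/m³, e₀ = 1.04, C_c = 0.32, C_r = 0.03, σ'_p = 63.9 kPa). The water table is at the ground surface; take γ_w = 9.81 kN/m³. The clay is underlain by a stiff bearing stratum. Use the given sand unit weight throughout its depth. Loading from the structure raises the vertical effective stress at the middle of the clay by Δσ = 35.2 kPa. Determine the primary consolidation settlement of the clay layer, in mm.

Mid-depth of clay below the ground surface: z = 2 + 7.3/2 = 5.65 m.
Total vertical stress at mid-clay: σ_v = 20.3×2 + 17×3.65 = 102.65 kPa.
Pore pressure: u = 9.81×(5.65 − 0) = 55.427 kPa.
Initial effective stress: σ'_0 = σ_v − u = 102.65 − 55.427 = 47.223 kPa.
Final effective stress: σ'_f = 47.223 + 35.2 = 82.423 kPa.
σ'_f = 82.423 > σ'_p = 63.9 kPa, so the stress path crosses the preconsolidation pressure — recompression up to σ'_p, then virgin compression beyond:
S_c = H/(1+e₀)·[C_r·log₁₀(σ'_p/σ'_0) + C_c·log₁₀(σ'_f/σ'_p)]
    = 7.3/2.04 × [0.03×log₁₀(63.9/47.223) + 0.32×log₁₀(82.423/63.9)]
    = 3.5784 × [0.0039404 + 0.035375] = 0.1407 m

S_c ≈ 141 mm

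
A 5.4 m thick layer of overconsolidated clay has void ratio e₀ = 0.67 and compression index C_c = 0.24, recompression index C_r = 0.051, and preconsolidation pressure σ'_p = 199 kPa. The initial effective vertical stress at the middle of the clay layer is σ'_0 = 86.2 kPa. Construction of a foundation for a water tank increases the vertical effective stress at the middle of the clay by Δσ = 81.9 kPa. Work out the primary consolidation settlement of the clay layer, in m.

S_c ≈ 0.0478 m

Final effective stress: σ'_f = 86.2 + 81.9 = 168.1 kPa.
σ'_f = 168.1 ≤ σ'_p = 199 kPa, so the clay remains overconsolidated and only the recompression index applies:
S_c = C_r·H/(1+e₀)·log₁₀(σ'_f/σ'_0) = 0.051×5.4/1.67×log₁₀(168.1/86.2)
    = 0.16491 × 0.29006 = 0.04783 m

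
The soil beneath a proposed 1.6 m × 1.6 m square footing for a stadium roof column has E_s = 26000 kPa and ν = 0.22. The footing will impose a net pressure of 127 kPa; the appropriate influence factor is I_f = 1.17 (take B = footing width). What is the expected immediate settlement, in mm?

S_e ≈ 8.7 mm

Immediate (elastic) settlement: S_e = q·B·(1−ν²)/E_s · I_f.
S_e = 127 × 1.6 × (1 − 0.22²) / 26000 × 1.17
    = 127 × 1.6 × 0.9516 / 26000 × 1.17
    = 0.008701 m = 8.701 mm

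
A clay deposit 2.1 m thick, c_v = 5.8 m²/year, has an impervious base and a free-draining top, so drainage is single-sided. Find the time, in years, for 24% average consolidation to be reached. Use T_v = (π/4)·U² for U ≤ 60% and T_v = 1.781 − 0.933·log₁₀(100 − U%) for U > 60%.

t ≈ 0.0344 years

Drainage path length: H_d = H = 2.1 m (single drainage).
U ≤ 60%: T_v = (π/4)·U² = (π/4)×0.24² = 0.045239.
t = T_v·H_d²/c_v = 0.045239×2.1²/5.8 = 0.0344 years.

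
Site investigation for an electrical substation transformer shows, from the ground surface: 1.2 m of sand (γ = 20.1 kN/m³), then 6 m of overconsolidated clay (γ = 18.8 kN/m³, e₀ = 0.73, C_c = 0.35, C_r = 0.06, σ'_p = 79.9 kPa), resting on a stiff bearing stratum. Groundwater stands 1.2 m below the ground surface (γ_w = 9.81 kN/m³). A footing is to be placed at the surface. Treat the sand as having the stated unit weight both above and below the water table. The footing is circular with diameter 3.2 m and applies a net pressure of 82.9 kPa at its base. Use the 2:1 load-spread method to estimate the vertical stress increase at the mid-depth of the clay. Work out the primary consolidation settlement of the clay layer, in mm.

Mid-depth of clay below the ground surface: z = 1.2 + 6/2 = 4.2 m.
Total vertical stress at mid-clay: σ_v = 20.1×1.2 + 18.8×3 = 80.52 kPa.
Pore pressure: u = 9.81×(4.2 − 1.2) = 29.43 kPa.
Initial effective stress: σ'_0 = σ_v − u = 80.52 − 29.43 = 51.09 kPa.
Stress increase at mid-clay by the 2:1 spreading method:
Δσ ≈ qD²/(D+z)² = 82.9×3.2²/(3.2+4.2)² = 15.502 kPa
Final effective stress: σ'_f = 51.09 + 15.502 = 66.592 kPa.
σ'_f = 66.592 ≤ σ'_p = 79.9 kPa, so the clay remains overconsolidated and only the recompression index applies:
S_c = C_r·H/(1+e₀)·log₁₀(σ'_f/σ'_0) = 0.06×6/1.73×log₁₀(66.592/51.09)
    = 0.20809 × 0.11509 = 0.02395 m

S_c ≈ 23.9 mm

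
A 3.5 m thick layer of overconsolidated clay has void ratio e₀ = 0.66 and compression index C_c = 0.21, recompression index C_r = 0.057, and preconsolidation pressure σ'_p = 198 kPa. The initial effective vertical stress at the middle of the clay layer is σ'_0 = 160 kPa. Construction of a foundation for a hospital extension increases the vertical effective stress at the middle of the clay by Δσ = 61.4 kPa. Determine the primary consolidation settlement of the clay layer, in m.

S_c ≈ 0.0326 m

Final effective stress: σ'_f = 160 + 61.4 = 221.4 kPa.
σ'_f = 221.4 > σ'_p = 198 kPa, so the stress path crosses the preconsolidation pressure — recompression up to σ'_p, then virgin compression beyond:
S_c = H/(1+e₀)·[C_r·log₁₀(σ'_p/σ'_0) + C_c·log₁₀(σ'_f/σ'_p)]
    = 3.5/1.66 × [0.057×log₁₀(198/160) + 0.21×log₁₀(221.4/198)]
    = 2.1084 × [0.0052751 + 0.010188] = 0.0326 m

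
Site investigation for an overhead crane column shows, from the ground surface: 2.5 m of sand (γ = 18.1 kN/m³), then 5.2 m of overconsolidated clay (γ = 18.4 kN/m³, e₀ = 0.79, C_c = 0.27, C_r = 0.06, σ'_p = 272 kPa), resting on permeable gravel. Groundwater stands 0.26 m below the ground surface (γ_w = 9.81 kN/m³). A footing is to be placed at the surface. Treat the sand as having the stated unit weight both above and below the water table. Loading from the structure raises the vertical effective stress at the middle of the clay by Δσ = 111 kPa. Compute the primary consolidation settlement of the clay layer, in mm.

Mid-depth of clay below the ground surface: z = 2.5 + 5.2/2 = 5.1 m.
Total vertical stress at mid-clay: σ_v = 18.1×2.5 + 18.4×2.6 = 93.09 kPa.
Pore pressure: u = 9.81×(5.1 − 0.26) = 47.48 kPa.
Initial effective stress: σ'_0 = σ_v − u = 93.09 − 47.48 = 45.61 kPa.
Final effective stress: σ'_f = 45.61 + 111 = 156.61 kPa.
σ'_f = 156.61 ≤ σ'_p = 272 kPa, so the clay remains overconsolidated and only the recompression index applies:
S_c = C_r·H/(1+e₀)·log₁₀(σ'_f/σ'_0) = 0.06×5.2/1.79×log₁₀(156.61/45.61)
    = 0.1743 × 0.53576 = 0.09338 m

S_c ≈ 93.4 mm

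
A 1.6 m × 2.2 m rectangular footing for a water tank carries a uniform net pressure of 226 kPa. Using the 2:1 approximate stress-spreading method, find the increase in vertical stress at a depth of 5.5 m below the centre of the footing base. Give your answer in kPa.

By the 2:1 method the load spreads at 1 horizontal : 2 vertical, so at depth z the loaded area has grown by z in each plan dimension:
Δσ = qBL/((B+z)(L+z)) = 226×1.6×2.2/((1.6+5.5)(2.2+5.5)) = 14.551 kPa

Δσ_z ≈ 14.6 kPa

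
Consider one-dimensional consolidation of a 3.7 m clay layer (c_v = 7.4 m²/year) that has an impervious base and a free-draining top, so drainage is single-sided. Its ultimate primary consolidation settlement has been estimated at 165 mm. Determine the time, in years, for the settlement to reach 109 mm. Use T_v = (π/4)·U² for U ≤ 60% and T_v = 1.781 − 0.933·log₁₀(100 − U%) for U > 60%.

Drainage path length: H_d = H = 3.7 m (single drainage).
U = S(t)/S_ult = 109/165 = 0.6606.
U > 60%: T_v = 1.781 − 0.933·log₁₀(100 − 66.061) = 0.35285.
t = T_v·H_d²/c_v = 0.35285×3.7²/7.4 = 0.6528 years.

t ≈ 0.653 years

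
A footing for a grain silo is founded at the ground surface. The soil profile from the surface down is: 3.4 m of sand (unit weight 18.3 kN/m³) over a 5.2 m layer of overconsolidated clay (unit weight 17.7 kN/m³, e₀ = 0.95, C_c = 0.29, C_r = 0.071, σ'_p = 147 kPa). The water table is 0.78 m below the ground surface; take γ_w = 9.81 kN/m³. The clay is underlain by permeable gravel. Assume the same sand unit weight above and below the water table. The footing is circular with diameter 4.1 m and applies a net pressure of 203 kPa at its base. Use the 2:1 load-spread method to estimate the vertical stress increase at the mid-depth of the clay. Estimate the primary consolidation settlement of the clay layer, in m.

S_c ≈ 0.038 m

Mid-depth of clay below the ground surface: z = 3.4 + 5.2/2 = 6 m.
Total vertical stress at mid-clay: σ_v = 18.3×3.4 + 17.7×2.6 = 108.24 kPa.
Pore pressure: u = 9.81×(6 − 0.78) = 51.208 kPa.
Initial effective stress: σ'_0 = σ_v − u = 108.24 − 51.208 = 57.032 kPa.
Stress increase at mid-clay by the 2:1 spreading method:
Δσ ≈ qD²/(D+z)² = 203×4.1²/(4.1+6)² = 33.452 kPa
Final effective stress: σ'_f = 57.032 + 33.452 = 90.484 kPa.
σ'_f = 90.484 ≤ σ'_p = 147 kPa, so the clay remains overconsolidated and only the recompression index applies:
S_c = C_r·H/(1+e₀)·log₁₀(σ'_f/σ'_0) = 0.071×5.2/1.95×log₁₀(90.484/57.032)
    = 0.18934 × 0.20045 = 0.03795 m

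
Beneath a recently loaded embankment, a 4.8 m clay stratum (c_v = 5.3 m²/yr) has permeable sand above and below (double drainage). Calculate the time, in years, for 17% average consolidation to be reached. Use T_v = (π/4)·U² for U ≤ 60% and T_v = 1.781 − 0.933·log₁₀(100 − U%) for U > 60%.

t ≈ 0.0247 years

Drainage path length: H_d = H/2 = 2.4 m (double drainage).
U ≤ 60%: T_v = (π/4)·U² = (π/4)×0.17² = 0.022698.
t = T_v·H_d²/c_v = 0.022698×2.4²/5.3 = 0.02467 years.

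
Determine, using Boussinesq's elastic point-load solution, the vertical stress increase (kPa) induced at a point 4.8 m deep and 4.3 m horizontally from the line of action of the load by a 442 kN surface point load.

Δσ_z ≈ 2.1 kPa

Boussinesq vertical stress below a point load on an elastic half-space:
Δσ_z = 3P/(2πz²) · [1 + (r/z)²]^(−5/2)
r/z = 4.3/4.8 = 0.89583; [1+(r/z)²]^(−5/2) = 0.22925.
Δσ_z = 3×442/(2π×4.8²) × 0.22925 = 9.1597 × 0.22925 = 2.1 kPa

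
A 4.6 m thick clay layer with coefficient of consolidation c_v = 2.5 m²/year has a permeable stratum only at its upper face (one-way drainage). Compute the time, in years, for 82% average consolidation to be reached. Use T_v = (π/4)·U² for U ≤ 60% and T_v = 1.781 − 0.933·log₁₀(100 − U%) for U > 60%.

Drainage path length: H_d = H = 4.6 m (single drainage).
U > 60%: T_v = 1.781 − 0.933·log₁₀(100 − 82) = 0.60983.
t = T_v·H_d²/c_v = 0.60983×4.6²/2.5 = 5.162 years.

t ≈ 5.16 years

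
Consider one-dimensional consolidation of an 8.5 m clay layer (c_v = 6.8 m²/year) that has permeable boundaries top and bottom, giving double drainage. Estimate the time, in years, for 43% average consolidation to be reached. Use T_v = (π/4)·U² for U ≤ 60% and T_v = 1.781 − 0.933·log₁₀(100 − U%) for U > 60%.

Drainage path length: H_d = H/2 = 4.25 m (double drainage).
U ≤ 60%: T_v = (π/4)·U² = (π/4)×0.43² = 0.14522.
t = T_v·H_d²/c_v = 0.14522×4.25²/6.8 = 0.3857 years.

t ≈ 0.386 years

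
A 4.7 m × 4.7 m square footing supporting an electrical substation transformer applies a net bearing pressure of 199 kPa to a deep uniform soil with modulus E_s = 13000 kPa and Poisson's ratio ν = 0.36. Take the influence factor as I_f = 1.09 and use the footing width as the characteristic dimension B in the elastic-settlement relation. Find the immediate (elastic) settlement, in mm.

S_e ≈ 68.3 mm

Immediate (elastic) settlement: S_e = q·B·(1−ν²)/E_s · I_f.
S_e = 199 × 4.7 × (1 − 0.36²) / 13000 × 1.09
    = 199 × 4.7 × 0.8704 / 13000 × 1.09
    = 0.06826 m = 68.26 mm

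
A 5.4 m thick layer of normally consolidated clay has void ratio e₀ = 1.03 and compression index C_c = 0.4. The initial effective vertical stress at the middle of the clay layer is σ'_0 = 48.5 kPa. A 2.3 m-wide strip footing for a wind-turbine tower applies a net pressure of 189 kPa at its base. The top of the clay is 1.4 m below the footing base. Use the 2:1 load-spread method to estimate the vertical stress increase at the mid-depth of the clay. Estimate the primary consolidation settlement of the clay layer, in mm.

Mid-depth of clay below the footing base: z = 1.4 + 5.4/2 = 4.1 m.
Stress increase at mid-clay by the 2:1 spreading method:
Δσ = qB/(B+z) = 189×2.3/(2.3+4.1) = 67.922 kPa
Final effective stress: σ'_f = σ'_0 + Δσ = 48.5 + 67.922 = 116.42 kPa.
Normally consolidated clay, so the full stress increment lies on the virgin compression line:
S_c = C_c·H/(1+e₀)·log₁₀(σ'_f/σ'_0) = 0.4×5.4/(1+1.03)×log₁₀(116.42/48.5)
    = 1.064 × 0.38029 = 0.4046 m

S_c ≈ 405 mm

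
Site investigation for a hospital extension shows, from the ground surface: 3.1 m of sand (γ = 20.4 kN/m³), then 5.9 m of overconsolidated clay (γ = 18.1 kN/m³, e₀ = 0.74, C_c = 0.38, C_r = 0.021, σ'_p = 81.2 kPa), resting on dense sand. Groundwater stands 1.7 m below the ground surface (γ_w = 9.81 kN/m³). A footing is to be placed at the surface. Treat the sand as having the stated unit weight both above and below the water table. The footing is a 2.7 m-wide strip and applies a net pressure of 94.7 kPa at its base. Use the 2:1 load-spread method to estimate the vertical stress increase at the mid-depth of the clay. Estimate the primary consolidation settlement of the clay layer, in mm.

Mid-depth of clay below the ground surface: z = 3.1 + 5.9/2 = 6.05 m.
Total vertical stress at mid-clay: σ_v = 20.4×3.1 + 18.1×2.95 = 116.64 kPa.
Pore pressure: u = 9.81×(6.05 − 1.7) = 42.673 kPa.
Initial effective stress: σ'_0 = σ_v − u = 116.64 − 42.673 = 73.967 kPa.
Stress increase at mid-clay by the 2:1 spreading method:
Δσ = qB/(B+z) = 94.7×2.7/(2.7+6.05) = 29.222 kPa
Final effective stress: σ'_f = 73.967 + 29.222 = 103.19 kPa.
σ'_f = 103.19 > σ'_p = 81.2 kPa, so the stress path crosses the preconsolidation pressure — recompression up to σ'_p, then virgin compression beyond:
S_c = H/(1+e₀)·[C_r·log₁₀(σ'_p/σ'_0) + C_c·log₁₀(σ'_f/σ'_p)]
    = 5.9/1.74 × [0.021×log₁₀(81.2/73.967) + 0.38×log₁₀(103.19/81.2)]
    = 3.3908 × [0.00085088 + 0.039551] = 0.137 m

S_c ≈ 137 mm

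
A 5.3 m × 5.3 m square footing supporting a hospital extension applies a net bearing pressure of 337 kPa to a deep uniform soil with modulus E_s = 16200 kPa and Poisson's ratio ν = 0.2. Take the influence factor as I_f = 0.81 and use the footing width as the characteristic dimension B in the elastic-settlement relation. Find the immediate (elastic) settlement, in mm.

S_e ≈ 85.7 mm

Immediate (elastic) settlement: S_e = q·B·(1−ν²)/E_s · I_f.
S_e = 337 × 5.3 × (1 − 0.2²) / 16200 × 0.81
    = 337 × 5.3 × 0.96 / 16200 × 0.81
    = 0.08573 m = 85.73 mm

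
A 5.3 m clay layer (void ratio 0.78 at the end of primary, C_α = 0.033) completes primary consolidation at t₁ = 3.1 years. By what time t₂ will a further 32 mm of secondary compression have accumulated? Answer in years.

S_s = C_α·H/(1+e_p)·log₁₀(t₂/t₁) ⇒ log₁₀(t₂/t₁) = S_s·(1+e_p)/(C_α·H).
log₁₀(t₂/t₁) = 0.032 × (1+0.78) / (0.033×5.3) = 0.3257
t₂ = t₁ × 10^0.3257 = 3.1 × 2.117 = 6.562 years

t₂ ≈ 6.56 years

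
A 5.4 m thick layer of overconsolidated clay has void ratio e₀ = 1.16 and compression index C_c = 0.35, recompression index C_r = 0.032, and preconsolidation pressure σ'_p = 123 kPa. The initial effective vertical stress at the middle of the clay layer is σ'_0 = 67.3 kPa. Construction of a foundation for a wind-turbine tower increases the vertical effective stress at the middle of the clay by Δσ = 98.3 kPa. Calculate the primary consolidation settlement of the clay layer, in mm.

Final effective stress: σ'_f = 67.3 + 98.3 = 165.6 kPa.
σ'_f = 165.6 > σ'_p = 123 kPa, so the stress path crosses the preconsolidation pressure — recompression up to σ'_p, then virgin compression beyond:
S_c = H/(1+e₀)·[C_r·log₁₀(σ'_p/σ'_0) + C_c·log₁₀(σ'_f/σ'_p)]
    = 5.4/2.16 × [0.032×log₁₀(123/67.3) + 0.35×log₁₀(165.6/123)]
    = 2.5 × [0.0083805 + 0.045204] = 0.134 m

S_c ≈ 134 mm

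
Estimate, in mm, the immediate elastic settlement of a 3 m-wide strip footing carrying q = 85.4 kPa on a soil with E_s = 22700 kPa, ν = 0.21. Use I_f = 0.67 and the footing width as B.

S_e ≈ 7.23 mm

Immediate (elastic) settlement: S_e = q·B·(1−ν²)/E_s · I_f.
S_e = 85.4 × 3 × (1 − 0.21²) / 22700 × 0.67
    = 85.4 × 3 × 0.9559 / 22700 × 0.67
    = 0.007228 m = 7.228 mm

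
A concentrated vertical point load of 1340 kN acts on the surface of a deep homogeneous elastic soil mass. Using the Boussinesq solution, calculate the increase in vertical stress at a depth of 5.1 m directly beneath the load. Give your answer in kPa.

Δσ_z ≈ 24.6 kPa

Boussinesq vertical stress below a point load on an elastic half-space:
Δσ_z = 3P/(2πz²) · [1 + (r/z)²]^(−5/2)
r/z = 0/5.1 = 0; [1+(r/z)²]^(−5/2) = 1.
Δσ_z = 3×1340/(2π×5.1²) × 1 = 24.598 × 1 = 24.6 kPa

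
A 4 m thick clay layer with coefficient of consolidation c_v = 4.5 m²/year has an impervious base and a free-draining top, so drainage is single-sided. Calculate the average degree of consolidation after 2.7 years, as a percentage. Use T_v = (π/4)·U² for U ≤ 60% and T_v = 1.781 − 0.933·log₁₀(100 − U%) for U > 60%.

U ≈ 87.6 %

Drainage path length: H_d = H = 4 m (single drainage).
T_v = c_v·t/H_d² = 4.5×2.7/4² = 0.75938.
T_v = 0.75938 corresponds to the U > 60% branch:
U = 1 − 10^((1.781 − T_v)/0.933)/100 = 0.8756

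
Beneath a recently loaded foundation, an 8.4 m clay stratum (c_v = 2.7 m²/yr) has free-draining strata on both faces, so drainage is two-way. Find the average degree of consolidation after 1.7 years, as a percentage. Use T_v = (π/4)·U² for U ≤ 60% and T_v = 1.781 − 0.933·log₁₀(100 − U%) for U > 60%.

U ≈ 57.6 %

Drainage path length: H_d = H/2 = 4.2 m (double drainage).
T_v = c_v·t/H_d² = 2.7×1.7/4.2² = 0.2602.
T_v = 0.2602 corresponds to the U ≤ 60% branch:
U = √(4T_v/π) = 0.5756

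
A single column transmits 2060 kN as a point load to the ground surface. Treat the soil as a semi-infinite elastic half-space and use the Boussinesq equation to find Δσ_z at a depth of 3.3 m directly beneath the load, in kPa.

Δσ_z ≈ 90.3 kPa

Boussinesq vertical stress below a point load on an elastic half-space:
Δσ_z = 3P/(2πz²) · [1 + (r/z)²]^(−5/2)
r/z = 0/3.3 = 0; [1+(r/z)²]^(−5/2) = 1.
Δσ_z = 3×2060/(2π×3.3²) × 1 = 90.319 × 1 = 90.32 kPa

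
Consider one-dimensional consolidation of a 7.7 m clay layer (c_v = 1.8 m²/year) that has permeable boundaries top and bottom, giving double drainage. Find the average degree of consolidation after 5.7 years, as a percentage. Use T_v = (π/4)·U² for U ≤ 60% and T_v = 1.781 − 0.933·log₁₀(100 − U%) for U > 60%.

Drainage path length: H_d = H/2 = 3.85 m (double drainage).
T_v = c_v·t/H_d² = 1.8×5.7/3.85² = 0.69219.
T_v = 0.69219 corresponds to the U > 60% branch:
U = 1 − 10^((1.781 − T_v)/0.933)/100 = 0.8531

U ≈ 85.3 %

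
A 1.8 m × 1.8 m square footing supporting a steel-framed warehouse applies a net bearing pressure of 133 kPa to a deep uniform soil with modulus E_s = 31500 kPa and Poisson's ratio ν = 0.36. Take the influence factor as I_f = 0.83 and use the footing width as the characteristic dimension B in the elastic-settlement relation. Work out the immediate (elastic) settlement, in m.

S_e ≈ 0.00549 m

Immediate (elastic) settlement: S_e = q·B·(1−ν²)/E_s · I_f.
S_e = 133 × 1.8 × (1 − 0.36²) / 31500 × 0.83
    = 133 × 1.8 × 0.8704 / 31500 × 0.83
    = 0.00549 m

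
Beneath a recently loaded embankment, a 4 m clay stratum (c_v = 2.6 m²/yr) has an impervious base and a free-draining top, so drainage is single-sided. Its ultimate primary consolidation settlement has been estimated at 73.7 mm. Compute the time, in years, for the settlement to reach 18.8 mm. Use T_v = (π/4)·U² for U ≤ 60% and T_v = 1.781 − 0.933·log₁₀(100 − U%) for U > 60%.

Drainage path length: H_d = H = 4 m (single drainage).
U = S(t)/S_ult = 18.8/73.7 = 0.2551.
U ≤ 60%: T_v = (π/4)·U² = (π/4)×0.25509² = 0.051106.
t = T_v·H_d²/c_v = 0.051106×4²/2.6 = 0.3145 years.

t ≈ 0.314 years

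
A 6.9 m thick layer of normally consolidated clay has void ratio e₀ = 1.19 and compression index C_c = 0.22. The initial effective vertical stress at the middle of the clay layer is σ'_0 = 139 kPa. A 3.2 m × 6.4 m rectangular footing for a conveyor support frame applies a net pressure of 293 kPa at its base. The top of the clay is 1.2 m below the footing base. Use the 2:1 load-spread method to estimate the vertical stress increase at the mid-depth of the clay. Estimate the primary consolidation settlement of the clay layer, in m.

S_c ≈ 0.122 m

Mid-depth of clay below the footing base: z = 1.2 + 6.9/2 = 4.65 m.
Stress increase at mid-clay by the 2:1 spreading method:
Δσ = qBL/((B+z)(L+z)) = 293×3.2×6.4/((3.2+4.65)(6.4+4.65)) = 69.178 kPa
Final effective stress: σ'_f = σ'_0 + Δσ = 139 + 69.178 = 208.18 kPa.
Normally consolidated clay, so the full stress increment lies on the virgin compression line:
S_c = C_c·H/(1+e₀)·log₁₀(σ'_f/σ'_0) = 0.22×6.9/(1+1.19)×log₁₀(208.18/139)
    = 0.69315 × 0.17542 = 0.1216 m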